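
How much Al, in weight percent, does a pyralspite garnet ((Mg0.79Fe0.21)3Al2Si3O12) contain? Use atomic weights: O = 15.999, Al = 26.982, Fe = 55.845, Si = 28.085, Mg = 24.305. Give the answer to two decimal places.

12.76 weight percent

Formula mass = 2.37·24.305 + 0.63·55.845 + 2·26.982 + 3·28.085 + 12·15.999 = 422.992 g/mol, of which 53.964 g is Al.
So Al makes up 53.964/422.992 = 0.1276 of the mass, i.e. 12.76%.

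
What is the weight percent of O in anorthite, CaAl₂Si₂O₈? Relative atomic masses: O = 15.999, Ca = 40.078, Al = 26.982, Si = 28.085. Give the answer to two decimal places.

46.01 wt%

Molar mass of CaAl₂Si₂O₈: 1·40.078 + 2·26.982 + 2·28.085 + 8·15.999 = 278.204 g/mol.
Mass of O per formula unit: 8 × 15.999 = 127.992 g.
Weight fraction O = 127.992 / 278.204 = 0.4601.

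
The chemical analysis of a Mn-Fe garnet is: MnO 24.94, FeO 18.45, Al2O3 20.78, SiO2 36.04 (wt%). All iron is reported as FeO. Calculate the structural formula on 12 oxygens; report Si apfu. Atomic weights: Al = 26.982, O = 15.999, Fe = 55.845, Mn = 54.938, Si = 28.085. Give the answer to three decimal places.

MnO (M=70.937): mol = 0.35158; Mn = 0.35158, O = 0.35158.
FeO (M=71.844): mol = 0.25681; Fe = 0.25681, O = 0.25681.
Al2O3 (M=101.961): mol = 0.20380; Al = 0.40760, O = 0.61140.
SiO2 (M=60.083): mol = 0.59984; Si = 0.59984, O = 1.19968.
ΣO = 2.41947; factor = 12/ΣO = 4.95976.
Si apfu = 0.59984 × 4.95976 = 2.975.

2.975 Si apfu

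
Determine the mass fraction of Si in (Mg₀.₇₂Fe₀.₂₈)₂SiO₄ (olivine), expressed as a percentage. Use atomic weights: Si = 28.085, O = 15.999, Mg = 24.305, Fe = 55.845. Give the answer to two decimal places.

17.74 weight percent

M((Mg₀.₇₂Fe₀.₂₈)₂SiO₄) = 158.353 g/mol.
Si contributes 1 × 28.085 = 28.085 g per mole.
28.085/158.353 = 0.1774 → 17.74%.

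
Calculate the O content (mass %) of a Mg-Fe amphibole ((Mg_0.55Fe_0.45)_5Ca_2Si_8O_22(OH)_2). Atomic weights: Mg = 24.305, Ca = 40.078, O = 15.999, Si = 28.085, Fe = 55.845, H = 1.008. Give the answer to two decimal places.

M((Mg_0.55Fe_0.45)_5Ca_2Si_8O_22(OH)_2) = 883.318 g/mol.
O contributes 24 × 15.999 = 383.976 g per mole.
383.976/883.318 = 0.4347 → 43.47%.

43.47 mass %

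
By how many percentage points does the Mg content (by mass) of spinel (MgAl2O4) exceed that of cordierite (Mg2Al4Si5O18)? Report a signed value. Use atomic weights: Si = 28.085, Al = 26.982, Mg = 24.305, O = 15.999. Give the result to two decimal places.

Mg in MgAl2O4: molar mass 142.265 g/mol; 1×24.305 = 24.305 g → 17.08 wt%.
Mg in Mg2Al4Si5O18: molar mass 584.945 g/mol; 2×24.305 = 48.610 g → 8.31 wt%.
Difference = 17.08 − 8.31 = 8.77 percentage points.

8.77 percentage points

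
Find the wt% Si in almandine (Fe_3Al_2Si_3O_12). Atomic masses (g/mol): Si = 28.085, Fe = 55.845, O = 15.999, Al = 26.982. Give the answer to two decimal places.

16.93 mass %

Formula mass = 3×55.845 + 2×26.982 + 3×28.085 + 12×15.999 = 497.742 g/mol, of which 84.255 g is Si.
So Si makes up 84.255/497.742 = 0.1693 of the mass, i.e. 16.93%.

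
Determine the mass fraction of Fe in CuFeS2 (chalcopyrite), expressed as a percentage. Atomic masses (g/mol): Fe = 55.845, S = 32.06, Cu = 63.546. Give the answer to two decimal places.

M(CuFeS2) = 183.511 g/mol.
Fe contributes 1 × 55.845 = 55.845 g per mole.
55.845/183.511 = 0.3043 → 30.43%.

30.43 wt%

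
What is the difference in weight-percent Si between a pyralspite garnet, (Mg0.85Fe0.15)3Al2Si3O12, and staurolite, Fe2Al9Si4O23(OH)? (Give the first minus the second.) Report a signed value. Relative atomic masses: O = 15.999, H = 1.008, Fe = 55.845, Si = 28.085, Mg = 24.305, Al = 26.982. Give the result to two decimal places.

M((Mg0.85Fe0.15)3Al2Si3O12) = 417.315 g/mol, so wt% Si = 84.255/417.315 × 100 = 20.19%.
M(Fe2Al9Si4O23(OH)) = 851.852 g/mol, so wt% Si = 112.340/851.852 × 100 = 13.19%.
20.19 − 13.19 = 7.00 pp.

7.00 percentage points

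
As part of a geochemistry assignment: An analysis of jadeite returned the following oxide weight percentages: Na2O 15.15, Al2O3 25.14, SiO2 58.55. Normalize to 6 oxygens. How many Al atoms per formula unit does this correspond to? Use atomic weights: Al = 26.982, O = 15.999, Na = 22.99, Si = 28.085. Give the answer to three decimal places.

Na2O (M=61.979): mol = 0.24444; Na = 0.48888, O = 0.24444.
Al2O3 (M=101.961): mol = 0.24656; Al = 0.49312, O = 0.73968.
SiO2 (M=60.083): mol = 0.97449; Si = 0.97449, O = 1.94898.
ΣO = 2.93310; factor = 6/ΣO = 2.04562.
Al apfu = 0.49312 × 2.04562 = 1.009.

1.009 Al apfu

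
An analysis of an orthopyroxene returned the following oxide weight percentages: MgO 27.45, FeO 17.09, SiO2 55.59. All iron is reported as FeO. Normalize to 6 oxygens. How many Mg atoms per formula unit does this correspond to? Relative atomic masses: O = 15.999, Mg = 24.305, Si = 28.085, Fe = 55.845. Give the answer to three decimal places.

MgO (M=40.304): mol = 0.68107; Mg = 0.68107, O = 0.68107.
FeO (M=71.844): mol = 0.23788; Fe = 0.23788, O = 0.23788.
SiO2 (M=60.083): mol = 0.92522; Si = 0.92522, O = 1.85044.
ΣO = 2.76939; factor = 6/ΣO = 2.16654.
Mg apfu = 0.68107 × 2.16654 = 1.476.

1.476 Mg apfu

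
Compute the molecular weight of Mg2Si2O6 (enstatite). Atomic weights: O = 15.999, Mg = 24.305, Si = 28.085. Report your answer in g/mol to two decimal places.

200.77 g/mol

M = 2*24.305 + 2*28.085 + 6*15.999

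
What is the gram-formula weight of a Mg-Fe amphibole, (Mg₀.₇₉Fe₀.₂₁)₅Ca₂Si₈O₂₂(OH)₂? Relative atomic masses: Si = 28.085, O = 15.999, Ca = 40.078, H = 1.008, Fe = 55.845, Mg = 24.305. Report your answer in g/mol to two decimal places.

845.47 g/mol

The formula mass is the sum 3.95(24.305) + 1.05(55.845) + 2(40.078) + 8(28.085) + 24(15.999) + 2(1.008).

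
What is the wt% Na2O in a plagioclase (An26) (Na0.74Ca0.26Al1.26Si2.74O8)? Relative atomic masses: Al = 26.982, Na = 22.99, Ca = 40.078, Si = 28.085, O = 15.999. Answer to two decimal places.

Formula mass = 266.375 g/mol.
0.74 Na → 0.3700 mol Na2O per formula unit; M(Na2O) = 61.979, so Na2O mass = 22.932 g.
22.932/266.375 × 100 = 8.61 wt%.

8.61 wt%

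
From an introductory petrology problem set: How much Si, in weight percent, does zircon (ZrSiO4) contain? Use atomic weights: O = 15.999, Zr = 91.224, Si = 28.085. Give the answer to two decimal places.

Molar mass of ZrSiO4: 1*91.224 + 1*28.085 + 4*15.999 = 183.305 g/mol.
Mass of Si per formula unit: 1 × 28.085 = 28.085 g.
Weight fraction Si = 28.085 / 183.305 = 0.1532.

15.32 weight percent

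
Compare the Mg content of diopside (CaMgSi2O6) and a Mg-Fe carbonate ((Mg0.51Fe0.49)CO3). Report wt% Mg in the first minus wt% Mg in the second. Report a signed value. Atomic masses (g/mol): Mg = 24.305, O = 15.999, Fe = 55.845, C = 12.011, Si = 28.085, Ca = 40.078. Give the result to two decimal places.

-1.20 percentage points

M(CaMgSi2O6) = 216.547 g/mol, so wt% Mg = 24.305/216.547 × 100 = 11.22%.
M((Mg0.51Fe0.49)CO3) = 99.768 g/mol, so wt% Mg = 12.396/99.768 × 100 = 12.42%.
11.22 − 12.42 = -1.20 pp.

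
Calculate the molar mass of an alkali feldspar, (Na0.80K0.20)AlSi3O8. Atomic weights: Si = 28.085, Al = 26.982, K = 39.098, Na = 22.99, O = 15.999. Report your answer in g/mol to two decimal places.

265.44 g/mol

The formula mass is the sum 0.80*22.99 + 0.20*39.098 + 1*26.982 + 3*28.085 + 8*15.999.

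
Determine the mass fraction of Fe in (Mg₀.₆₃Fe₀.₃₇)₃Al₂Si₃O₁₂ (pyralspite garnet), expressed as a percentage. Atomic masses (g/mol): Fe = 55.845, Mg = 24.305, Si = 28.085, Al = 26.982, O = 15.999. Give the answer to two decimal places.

M((Mg₀.₆₃Fe₀.₃₇)₃Al₂Si₃O₁₂) = 438.131 g/mol.
Fe contributes 1.11 × 55.845 = 61.988 g per mole.
61.988/438.131 = 0.1415 → 14.15%.

14.15 mass %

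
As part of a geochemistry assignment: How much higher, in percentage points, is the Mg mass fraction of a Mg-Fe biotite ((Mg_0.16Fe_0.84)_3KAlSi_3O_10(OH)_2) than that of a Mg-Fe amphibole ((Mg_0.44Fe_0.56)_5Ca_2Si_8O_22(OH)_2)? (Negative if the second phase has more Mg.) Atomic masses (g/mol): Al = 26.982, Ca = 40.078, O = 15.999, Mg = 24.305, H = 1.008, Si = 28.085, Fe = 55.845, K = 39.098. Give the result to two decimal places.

-3.59 percentage points

Mg in (Mg_0.16Fe_0.84)_3KAlSi_3O_10(OH)_2: molar mass 496.735 g/mol; 0.48×24.305 = 11.666 g → 2.35 wt%.
Mg in (Mg_0.44Fe_0.56)_5Ca_2Si_8O_22(OH)_2: molar mass 900.665 g/mol; 2.20×24.305 = 53.471 g → 5.94 wt%.
Difference = 2.35 − 5.94 = -3.59 percentage points.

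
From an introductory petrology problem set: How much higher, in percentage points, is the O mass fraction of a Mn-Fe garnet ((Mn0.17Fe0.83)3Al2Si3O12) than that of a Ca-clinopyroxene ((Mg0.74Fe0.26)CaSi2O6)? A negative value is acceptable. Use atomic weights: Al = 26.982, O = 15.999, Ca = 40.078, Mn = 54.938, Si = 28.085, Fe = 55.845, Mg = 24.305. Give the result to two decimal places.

-4.10 percentage points

O in (Mn0.17Fe0.83)3Al2Si3O12: molar mass 497.279 g/mol; 12×15.999 = 191.988 g → 38.61 wt%.
O in (Mg0.74Fe0.26)CaSi2O6: molar mass 224.747 g/mol; 6×15.999 = 95.994 g → 42.71 wt%.
Difference = 38.61 − 42.71 = -4.10 percentage points.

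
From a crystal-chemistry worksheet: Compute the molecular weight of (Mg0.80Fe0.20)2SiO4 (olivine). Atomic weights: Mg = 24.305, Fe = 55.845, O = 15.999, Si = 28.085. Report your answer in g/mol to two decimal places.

M = 1.60·24.305 + 0.40·55.845 + 1·28.085 + 4·15.999

153.31 g/mol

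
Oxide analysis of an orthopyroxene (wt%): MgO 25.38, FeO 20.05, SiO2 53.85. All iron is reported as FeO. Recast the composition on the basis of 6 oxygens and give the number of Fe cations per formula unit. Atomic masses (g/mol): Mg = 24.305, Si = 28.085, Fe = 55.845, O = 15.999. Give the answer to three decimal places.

0.620 Fe apfu

MgO (M=40.304): mol = 0.62971; Mg = 0.62971, O = 0.62971.
FeO (M=71.844): mol = 0.27908; Fe = 0.27908, O = 0.27908.
SiO2 (M=60.083): mol = 0.89626; Si = 0.89626, O = 1.79252.
ΣO = 2.70131; factor = 6/ΣO = 2.22114.
Fe apfu = 0.27908 × 2.22114 = 0.620.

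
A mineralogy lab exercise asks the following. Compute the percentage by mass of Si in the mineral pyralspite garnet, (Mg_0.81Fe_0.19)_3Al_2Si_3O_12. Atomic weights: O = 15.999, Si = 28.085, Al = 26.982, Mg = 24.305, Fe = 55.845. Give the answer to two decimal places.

20.01 mass %

M((Mg_0.81Fe_0.19)_3Al_2Si_3O_12) = 421.100 g/mol.
Si contributes 3 × 28.085 = 84.255 g per mole.
84.255/421.100 = 0.2001 → 20.01%.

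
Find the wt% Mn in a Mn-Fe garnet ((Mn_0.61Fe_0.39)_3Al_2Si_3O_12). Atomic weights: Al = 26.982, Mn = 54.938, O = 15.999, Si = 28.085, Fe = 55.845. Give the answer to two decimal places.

20.27 wt%

Molar mass of (Mn_0.61Fe_0.39)_3Al_2Si_3O_12: 1.83*54.938 + 1.17*55.845 + 2*26.982 + 3*28.085 + 12*15.999 = 496.082 g/mol.
Mass of Mn per formula unit: 1.83 × 54.938 = 100.537 g.
Weight fraction Mn = 100.537 / 496.082 = 0.2027.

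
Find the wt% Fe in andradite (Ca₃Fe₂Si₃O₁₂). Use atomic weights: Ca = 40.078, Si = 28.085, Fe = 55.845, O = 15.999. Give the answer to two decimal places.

21.98 weight percent

Molar mass of Ca₃Fe₂Si₃O₁₂: 3*40.078 + 2*55.845 + 3*28.085 + 12*15.999 = 508.167 g/mol.
Mass of Fe per formula unit: 2 × 55.845 = 111.690 g.
Weight fraction Fe = 111.690 / 508.167 = 0.2198.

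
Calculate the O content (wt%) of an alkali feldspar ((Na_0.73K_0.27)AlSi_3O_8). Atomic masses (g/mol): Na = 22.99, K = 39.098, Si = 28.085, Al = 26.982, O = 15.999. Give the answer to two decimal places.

Molar mass of (Na_0.73K_0.27)AlSi_3O_8: 0.73·22.99 + 0.27·39.098 + 1·26.982 + 3·28.085 + 8·15.999 = 266.568 g/mol.
Mass of O per formula unit: 8 × 15.999 = 127.992 g.
Weight fraction O = 127.992 / 266.568 = 0.4801.

48.01 wt%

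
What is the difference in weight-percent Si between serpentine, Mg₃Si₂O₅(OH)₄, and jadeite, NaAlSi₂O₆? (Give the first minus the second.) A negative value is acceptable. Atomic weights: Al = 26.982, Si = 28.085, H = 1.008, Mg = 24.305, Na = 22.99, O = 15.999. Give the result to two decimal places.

First mineral: 56.170 g Si in 277.108 g formula = 20.27 wt% Si.
Second mineral: 56.170 g Si in 202.136 g formula = 27.79 wt% Si.
20.27% − 27.79% gives a difference of -7.52 percentage points.

-7.52 percentage points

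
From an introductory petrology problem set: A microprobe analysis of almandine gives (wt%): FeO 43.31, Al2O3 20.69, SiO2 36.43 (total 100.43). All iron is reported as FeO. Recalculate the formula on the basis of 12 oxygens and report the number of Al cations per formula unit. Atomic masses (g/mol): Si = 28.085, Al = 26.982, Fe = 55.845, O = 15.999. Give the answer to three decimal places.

FeO: 43.31/71.844 = 0.60283 mol → 0.60283 mol Fe, 0.60283 mol O.
Al2O3: 20.69/101.961 = 0.20292 mol → 0.40584 mol Al, 0.60876 mol O.
SiO2: 36.43/60.083 = 0.60633 mol → 0.60633 mol Si, 1.21266 mol O.
Total oxygen = 2.42425 mol. Normalization factor = 12/2.42425 = 4.94998.
Al per 12 O = 0.40584 × 4.94998 = 2.009.

2.009 Al apfu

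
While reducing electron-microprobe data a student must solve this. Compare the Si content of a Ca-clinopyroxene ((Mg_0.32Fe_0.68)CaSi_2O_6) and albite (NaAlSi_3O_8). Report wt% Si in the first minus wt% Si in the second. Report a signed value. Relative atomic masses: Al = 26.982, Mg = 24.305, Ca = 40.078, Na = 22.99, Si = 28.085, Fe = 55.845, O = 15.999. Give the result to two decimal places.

-8.53 percentage points

M((Mg_0.32Fe_0.68)CaSi_2O_6) = 237.994 g/mol, so wt% Si = 56.170/237.994 × 100 = 23.60%.
M(NaAlSi_3O_8) = 262.219 g/mol, so wt% Si = 84.255/262.219 × 100 = 32.13%.
23.60 − 32.13 = -8.53 pp.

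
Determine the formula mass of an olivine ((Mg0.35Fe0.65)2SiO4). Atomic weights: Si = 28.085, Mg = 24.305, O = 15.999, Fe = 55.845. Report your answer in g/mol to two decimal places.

181.69 g/mol

The formula mass is the sum 0.70*24.305 + 1.30*55.845 + 1*28.085 + 4*15.999.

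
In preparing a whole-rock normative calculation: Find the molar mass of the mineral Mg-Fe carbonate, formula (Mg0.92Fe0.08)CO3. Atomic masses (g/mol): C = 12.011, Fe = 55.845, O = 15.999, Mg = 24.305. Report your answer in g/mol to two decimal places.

86.84 g/mol

Mg: 0.92 × 24.305 = 22.3606
Fe: 0.08 × 55.845 = 4.4676
C: 1 × 12.011 = 12.0110
O: 3 × 15.999 = 47.9970
Summing the contributions gives the formula mass.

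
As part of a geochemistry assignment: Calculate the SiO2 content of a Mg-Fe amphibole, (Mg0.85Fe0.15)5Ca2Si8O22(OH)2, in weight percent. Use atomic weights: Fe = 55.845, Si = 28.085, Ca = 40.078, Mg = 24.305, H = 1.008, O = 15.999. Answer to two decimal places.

Molar mass of (Mg0.85Fe0.15)5Ca2Si8O22(OH)2 = 4.25×24.305 + 0.75×55.845 + 2×40.078 + 8×28.085 + 24×15.999 + 2×1.008 = 836.008 g/mol.
Each formula unit contains 8 Si, equivalent to 8/1 = 8.0000 mol SiO2.
M(SiO2) = 1×28.085 + 2×15.999 = 60.083 g/mol.
Mass of SiO2 per formula unit = 8.0000 × 60.083 = 480.664 g.
SiO2 wt% = 480.664 / 836.008 × 100 = 57.50%.

57.50 wt%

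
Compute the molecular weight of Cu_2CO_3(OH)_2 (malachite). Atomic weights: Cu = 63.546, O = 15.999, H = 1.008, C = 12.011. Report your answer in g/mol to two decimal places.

Cu: 2 × 63.546 = 127.0920
C: 1 × 12.011 = 12.0110
O: 5 × 15.999 = 79.9950
H: 2 × 1.008 = 2.0160
Summing the contributions gives the formula mass.

221.11 g/mol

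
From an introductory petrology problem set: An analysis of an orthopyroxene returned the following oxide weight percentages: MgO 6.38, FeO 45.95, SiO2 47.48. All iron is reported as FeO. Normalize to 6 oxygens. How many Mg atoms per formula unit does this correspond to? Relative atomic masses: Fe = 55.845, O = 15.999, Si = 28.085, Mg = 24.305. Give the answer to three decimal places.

6.38 wt% MgO ÷ 40.304 g/mol = 0.15830 mol, giving 0.15830 Mg and 0.15830 O.
45.95 wt% FeO ÷ 71.844 g/mol = 0.63958 mol, giving 0.63958 Fe and 0.63958 O.
47.48 wt% SiO2 ÷ 60.083 g/mol = 0.79024 mol, giving 0.79024 Si and 1.58048 O.
Oxygen sums to 2.37836; scaling by 6/2.37836 = 2.52275 puts the formula on 6 O.
Mg: 0.15830 × 2.52275 = 0.399 atoms per formula unit.

0.399 Mg apfu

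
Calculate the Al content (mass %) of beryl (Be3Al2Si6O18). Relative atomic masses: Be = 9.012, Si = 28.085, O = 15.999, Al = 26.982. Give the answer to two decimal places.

10.04 mass %

M(Be3Al2Si6O18) = 537.492 g/mol.
Al contributes 2 × 26.982 = 53.964 g per mole.
53.964/537.492 = 0.1004 → 10.04%.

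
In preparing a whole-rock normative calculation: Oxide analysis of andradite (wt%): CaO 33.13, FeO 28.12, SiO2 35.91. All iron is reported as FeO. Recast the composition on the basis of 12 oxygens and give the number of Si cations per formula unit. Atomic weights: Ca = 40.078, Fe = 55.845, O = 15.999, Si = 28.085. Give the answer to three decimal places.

3.294 Si apfu

CaO (M=56.077): mol = 0.59079; Ca = 0.59079, O = 0.59079.
FeO (M=71.844): mol = 0.39140; Fe = 0.39140, O = 0.39140.
SiO2 (M=60.083): mol = 0.59767; Si = 0.59767, O = 1.19534.
ΣO = 2.17753; factor = 12/ΣO = 5.51083.
Si apfu = 0.59767 × 5.51083 = 3.294.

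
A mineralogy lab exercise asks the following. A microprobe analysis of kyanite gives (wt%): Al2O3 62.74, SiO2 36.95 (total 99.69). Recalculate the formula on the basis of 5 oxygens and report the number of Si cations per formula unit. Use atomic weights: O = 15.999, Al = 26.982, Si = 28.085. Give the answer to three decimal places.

1.000 Si apfu

62.74 wt% Al2O3 ÷ 101.961 g/mol = 0.61533 mol, giving 1.23066 Al and 1.84599 O.
36.95 wt% SiO2 ÷ 60.083 g/mol = 0.61498 mol, giving 0.61498 Si and 1.22996 O.
Oxygen sums to 3.07595; scaling by 5/3.07595 = 1.62551 puts the formula on 5 O.
Si: 0.61498 × 1.62551 = 1.000 atoms per formula unit.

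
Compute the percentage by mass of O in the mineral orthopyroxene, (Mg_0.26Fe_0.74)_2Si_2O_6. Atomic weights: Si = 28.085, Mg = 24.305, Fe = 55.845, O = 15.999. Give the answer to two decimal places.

M((Mg_0.26Fe_0.74)_2Si_2O_6) = 247.453 g/mol.
O contributes 6 × 15.999 = 95.994 g per mole.
95.994/247.453 = 0.3879 → 38.79%.

38.79 wt%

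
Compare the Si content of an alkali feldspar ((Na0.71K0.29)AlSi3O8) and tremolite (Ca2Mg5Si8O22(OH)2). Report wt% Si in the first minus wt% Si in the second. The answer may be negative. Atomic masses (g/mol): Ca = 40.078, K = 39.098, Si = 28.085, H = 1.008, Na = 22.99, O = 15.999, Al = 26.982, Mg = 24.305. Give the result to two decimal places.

Si in (Na0.71K0.29)AlSi3O8: molar mass 266.890 g/mol; 3×28.085 = 84.255 g → 31.57 wt%.
Si in Ca2Mg5Si8O22(OH)2: molar mass 812.353 g/mol; 8×28.085 = 224.680 g → 27.66 wt%.
Difference = 31.57 − 27.66 = 3.91 percentage points.

3.91 percentage points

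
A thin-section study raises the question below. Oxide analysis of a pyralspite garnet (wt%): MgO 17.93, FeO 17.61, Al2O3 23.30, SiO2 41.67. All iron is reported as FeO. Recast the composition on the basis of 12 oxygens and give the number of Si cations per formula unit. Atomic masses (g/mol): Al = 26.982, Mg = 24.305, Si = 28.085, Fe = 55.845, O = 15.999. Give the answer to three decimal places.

17.93 wt% MgO ÷ 40.304 g/mol = 0.44487 mol, giving 0.44487 Mg and 0.44487 O.
17.61 wt% FeO ÷ 71.844 g/mol = 0.24511 mol, giving 0.24511 Fe and 0.24511 O.
23.30 wt% Al2O3 ÷ 101.961 g/mol = 0.22852 mol, giving 0.45704 Al and 0.68556 O.
41.67 wt% SiO2 ÷ 60.083 g/mol = 0.69354 mol, giving 0.69354 Si and 1.38708 O.
Oxygen sums to 2.76262; scaling by 12/2.76262 = 4.34370 puts the formula on 12 O.
Si: 0.69354 × 4.34370 = 3.013 atoms per formula unit.

3.013 Si apfu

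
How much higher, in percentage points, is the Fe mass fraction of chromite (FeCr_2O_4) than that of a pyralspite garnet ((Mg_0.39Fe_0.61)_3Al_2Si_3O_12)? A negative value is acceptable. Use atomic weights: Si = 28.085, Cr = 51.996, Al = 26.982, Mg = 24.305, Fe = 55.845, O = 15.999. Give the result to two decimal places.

2.77 percentage points

Fe in FeCr_2O_4: molar mass 223.833 g/mol; 1×55.845 = 55.845 g → 24.95 wt%.
Fe in (Mg_0.39Fe_0.61)_3Al_2Si_3O_12: molar mass 460.840 g/mol; 1.83×55.845 = 102.196 g → 22.18 wt%.
Difference = 24.95 − 22.18 = 2.77 percentage points.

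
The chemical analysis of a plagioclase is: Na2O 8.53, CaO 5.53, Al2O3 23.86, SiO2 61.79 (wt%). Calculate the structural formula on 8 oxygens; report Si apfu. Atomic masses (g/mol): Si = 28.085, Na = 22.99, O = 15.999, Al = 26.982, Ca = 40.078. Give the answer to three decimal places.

Na2O: 8.53/61.979 = 0.13763 mol → 0.27526 mol Na, 0.13763 mol O.
CaO: 5.53/56.077 = 0.09861 mol → 0.09861 mol Ca, 0.09861 mol O.
Al2O3: 23.86/101.961 = 0.23401 mol → 0.46802 mol Al, 0.70203 mol O.
SiO2: 61.79/60.083 = 1.02841 mol → 1.02841 mol Si, 2.05682 mol O.
Total oxygen = 2.99509 mol. Normalization factor = 8/2.99509 = 2.67104.
Si per 8 O = 1.02841 × 2.67104 = 2.747.

2.747 Si apfu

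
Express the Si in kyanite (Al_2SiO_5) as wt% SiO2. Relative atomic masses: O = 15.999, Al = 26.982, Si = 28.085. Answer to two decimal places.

37.08 wt%

Formula mass = 162.044 g/mol.
1 Si → 1.0000 mol SiO2 per formula unit; M(SiO2) = 60.083, so SiO2 mass = 60.083 g.
60.083/162.044 × 100 = 37.08 wt%.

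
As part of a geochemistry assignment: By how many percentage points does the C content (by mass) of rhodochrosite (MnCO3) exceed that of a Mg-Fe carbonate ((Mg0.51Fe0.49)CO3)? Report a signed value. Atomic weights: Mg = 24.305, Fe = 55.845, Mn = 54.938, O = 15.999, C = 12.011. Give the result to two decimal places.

C in MnCO3: molar mass 114.946 g/mol; 1×12.011 = 12.011 g → 10.45 wt%.
C in (Mg0.51Fe0.49)CO3: molar mass 99.768 g/mol; 1×12.011 = 12.011 g → 12.04 wt%.
Difference = 10.45 − 12.04 = -1.59 percentage points.

-1.59 percentage points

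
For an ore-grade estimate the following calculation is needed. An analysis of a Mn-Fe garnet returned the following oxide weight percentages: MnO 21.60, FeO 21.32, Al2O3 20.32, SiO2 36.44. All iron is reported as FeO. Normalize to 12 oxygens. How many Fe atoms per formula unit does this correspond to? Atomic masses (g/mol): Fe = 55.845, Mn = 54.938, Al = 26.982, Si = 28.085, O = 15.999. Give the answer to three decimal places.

21.60 wt% MnO ÷ 70.937 g/mol = 0.30450 mol, giving 0.30450 Mn and 0.30450 O.
21.32 wt% FeO ÷ 71.844 g/mol = 0.29675 mol, giving 0.29675 Fe and 0.29675 O.
20.32 wt% Al2O3 ÷ 101.961 g/mol = 0.19929 mol, giving 0.39858 Al and 0.59787 O.
36.44 wt% SiO2 ÷ 60.083 g/mol = 0.60649 mol, giving 0.60649 Si and 1.21298 O.
Oxygen sums to 2.41210; scaling by 12/2.41210 = 4.97492 puts the formula on 12 O.
Fe: 0.29675 × 4.97492 = 1.476 atoms per formula unit.

1.476 Fe apfu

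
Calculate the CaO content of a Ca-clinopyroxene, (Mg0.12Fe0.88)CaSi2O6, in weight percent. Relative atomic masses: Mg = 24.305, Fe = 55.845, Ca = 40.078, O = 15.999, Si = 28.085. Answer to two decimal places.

22.95 wt%

Formula mass = 244.302 g/mol.
1 Ca → 1.0000 mol CaO per formula unit; M(CaO) = 56.077, so CaO mass = 56.077 g.
56.077/244.302 × 100 = 22.95 wt%.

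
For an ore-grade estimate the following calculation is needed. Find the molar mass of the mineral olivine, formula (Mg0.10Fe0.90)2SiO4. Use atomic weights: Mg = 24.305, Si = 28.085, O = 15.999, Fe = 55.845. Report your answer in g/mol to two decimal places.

197.46 g/mol

M = 0.20*24.305 + 1.80*55.845 + 1*28.085 + 4*15.999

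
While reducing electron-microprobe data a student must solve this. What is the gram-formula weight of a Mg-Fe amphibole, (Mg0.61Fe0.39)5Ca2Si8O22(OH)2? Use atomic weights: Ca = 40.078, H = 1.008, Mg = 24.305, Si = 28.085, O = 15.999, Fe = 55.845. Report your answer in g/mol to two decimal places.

M = 3.05·24.305 + 1.95·55.845 + 2·40.078 + 8·28.085 + 24·15.999 + 2·1.008

873.86 g/mol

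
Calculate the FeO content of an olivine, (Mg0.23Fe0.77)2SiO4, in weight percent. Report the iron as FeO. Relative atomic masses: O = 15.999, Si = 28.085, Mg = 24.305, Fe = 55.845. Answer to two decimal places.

58.46 wt%

M((Mg0.23Fe0.77)2SiO4) = 189.263 g/mol; M(FeO) = 71.844 g/mol.
Moles FeO per formula unit = 1.54 Fe ÷ 1 = 1.5400.
FeO fraction = (1.5400 × 71.844) / 189.263 = 110.640/189.263 = 0.5846.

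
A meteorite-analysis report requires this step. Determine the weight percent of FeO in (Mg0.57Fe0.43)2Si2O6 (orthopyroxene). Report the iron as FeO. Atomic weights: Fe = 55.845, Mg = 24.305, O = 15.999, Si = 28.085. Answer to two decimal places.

Formula mass = 227.898 g/mol.
0.86 Fe → 0.8600 mol FeO per formula unit; M(FeO) = 71.844, so FeO mass = 61.786 g.
61.786/227.898 × 100 = 27.11 wt%.

27.11 wt%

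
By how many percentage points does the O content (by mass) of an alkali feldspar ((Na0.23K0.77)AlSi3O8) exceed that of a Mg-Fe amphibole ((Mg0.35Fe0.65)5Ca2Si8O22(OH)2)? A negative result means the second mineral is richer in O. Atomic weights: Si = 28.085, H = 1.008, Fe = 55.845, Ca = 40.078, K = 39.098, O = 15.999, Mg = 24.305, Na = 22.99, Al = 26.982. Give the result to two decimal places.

M((Na0.23K0.77)AlSi3O8) = 274.622 g/mol, so wt% O = 127.992/274.622 × 100 = 46.61%.
M((Mg0.35Fe0.65)5Ca2Si8O22(OH)2) = 914.858 g/mol, so wt% O = 383.976/914.858 × 100 = 41.97%.
46.61 − 41.97 = 4.64 pp.

4.64 percentage points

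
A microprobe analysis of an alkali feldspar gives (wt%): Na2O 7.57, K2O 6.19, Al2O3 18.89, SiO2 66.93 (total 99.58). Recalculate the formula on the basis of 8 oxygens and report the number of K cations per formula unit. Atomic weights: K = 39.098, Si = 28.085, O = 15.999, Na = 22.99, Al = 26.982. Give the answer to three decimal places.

0.354 K apfu

Na2O (M=61.979): mol = 0.12214; Na = 0.24428, O = 0.12214.
K2O (M=94.195): mol = 0.06571; K = 0.13142, O = 0.06571.
Al2O3 (M=101.961): mol = 0.18527; Al = 0.37054, O = 0.55581.
SiO2 (M=60.083): mol = 1.11396; Si = 1.11396, O = 2.22792.
ΣO = 2.97158; factor = 8/ΣO = 2.69217.
K apfu = 0.13142 × 2.69217 = 0.354.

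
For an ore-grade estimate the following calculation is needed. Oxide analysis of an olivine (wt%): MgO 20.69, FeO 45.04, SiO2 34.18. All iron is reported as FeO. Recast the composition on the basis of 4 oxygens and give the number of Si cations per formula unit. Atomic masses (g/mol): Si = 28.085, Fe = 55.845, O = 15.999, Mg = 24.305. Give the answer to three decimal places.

MgO: 20.69/40.304 = 0.51335 mol → 0.51335 mol Mg, 0.51335 mol O.
FeO: 45.04/71.844 = 0.62691 mol → 0.62691 mol Fe, 0.62691 mol O.
SiO2: 34.18/60.083 = 0.56888 mol → 0.56888 mol Si, 1.13776 mol O.
Total oxygen = 2.27802 mol. Normalization factor = 4/2.27802 = 1.75591.
Si per 4 O = 0.56888 × 1.75591 = 0.999.

0.999 Si apfu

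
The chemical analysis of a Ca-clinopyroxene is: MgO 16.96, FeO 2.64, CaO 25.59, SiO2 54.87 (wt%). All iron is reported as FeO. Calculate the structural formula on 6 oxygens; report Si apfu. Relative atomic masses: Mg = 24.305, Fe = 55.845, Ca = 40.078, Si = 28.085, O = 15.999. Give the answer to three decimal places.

2.000 Si apfu

16.96 wt% MgO ÷ 40.304 g/mol = 0.42080 mol, giving 0.42080 Mg and 0.42080 O.
2.64 wt% FeO ÷ 71.844 g/mol = 0.03675 mol, giving 0.03675 Fe and 0.03675 O.
25.59 wt% CaO ÷ 56.077 g/mol = 0.45634 mol, giving 0.45634 Ca and 0.45634 O.
54.87 wt% SiO2 ÷ 60.083 g/mol = 0.91324 mol, giving 0.91324 Si and 1.82648 O.
Oxygen sums to 2.74037; scaling by 6/2.74037 = 2.18949 puts the formula on 6 O.
Si: 0.91324 × 2.18949 = 2.000 atoms per formula unit.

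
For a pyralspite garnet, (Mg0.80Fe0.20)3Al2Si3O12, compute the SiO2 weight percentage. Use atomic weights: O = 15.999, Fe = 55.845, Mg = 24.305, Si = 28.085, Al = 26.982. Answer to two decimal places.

Formula mass = 422.046 g/mol.
3 Si → 3.0000 mol SiO2 per formula unit; M(SiO2) = 60.083, so SiO2 mass = 180.249 g.
180.249/422.046 × 100 = 42.71 wt%.

42.71 wt%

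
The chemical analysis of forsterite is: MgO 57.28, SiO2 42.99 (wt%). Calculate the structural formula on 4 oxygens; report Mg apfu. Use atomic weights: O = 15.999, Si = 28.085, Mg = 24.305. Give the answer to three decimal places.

MgO: 57.28/40.304 = 1.42120 mol → 1.42120 mol Mg, 1.42120 mol O.
SiO2: 42.99/60.083 = 0.71551 mol → 0.71551 mol Si, 1.43102 mol O.
Total oxygen = 2.85222 mol. Normalization factor = 4/2.85222 = 1.40242.
Mg per 4 O = 1.42120 × 1.40242 = 1.993.

1.993 Mg apfu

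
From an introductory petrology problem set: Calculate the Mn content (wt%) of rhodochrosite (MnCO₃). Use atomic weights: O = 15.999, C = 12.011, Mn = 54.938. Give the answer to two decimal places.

M(MnCO₃) = 114.946 g/mol.
Mn contributes 1 × 54.938 = 54.938 g per mole.
54.938/114.946 = 0.4779 → 47.79%.

47.79 wt%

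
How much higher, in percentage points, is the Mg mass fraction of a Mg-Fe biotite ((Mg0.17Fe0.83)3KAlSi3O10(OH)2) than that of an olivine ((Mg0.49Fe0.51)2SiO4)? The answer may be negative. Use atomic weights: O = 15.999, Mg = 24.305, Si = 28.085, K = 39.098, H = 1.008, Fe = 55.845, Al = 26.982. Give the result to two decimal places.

-11.28 percentage points

First mineral: 12.396 g Mg in 495.789 g formula = 2.50 wt% Mg.
Second mineral: 23.819 g Mg in 172.862 g formula = 13.78 wt% Mg.
2.50% − 13.78% gives a difference of -11.28 percentage points.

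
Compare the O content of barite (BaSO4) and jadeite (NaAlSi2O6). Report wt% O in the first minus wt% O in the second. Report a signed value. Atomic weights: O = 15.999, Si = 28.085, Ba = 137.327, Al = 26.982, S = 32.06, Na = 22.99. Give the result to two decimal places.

M(BaSO4) = 233.383 g/mol, so wt% O = 63.996/233.383 × 100 = 27.42%.
M(NaAlSi2O6) = 202.136 g/mol, so wt% O = 95.994/202.136 × 100 = 47.49%.
27.42 − 47.49 = -20.07 pp.

-20.07 percentage points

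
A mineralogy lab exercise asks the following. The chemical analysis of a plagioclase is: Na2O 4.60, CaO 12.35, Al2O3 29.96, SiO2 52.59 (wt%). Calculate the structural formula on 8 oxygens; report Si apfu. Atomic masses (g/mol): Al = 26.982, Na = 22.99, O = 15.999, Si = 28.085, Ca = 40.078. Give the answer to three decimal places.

2.393 Si apfu

Na2O (M=61.979): mol = 0.07422; Na = 0.14844, O = 0.07422.
CaO (M=56.077): mol = 0.22023; Ca = 0.22023, O = 0.22023.
Al2O3 (M=101.961): mol = 0.29384; Al = 0.58768, O = 0.88152.
SiO2 (M=60.083): mol = 0.87529; Si = 0.87529, O = 1.75058.
ΣO = 2.92655; factor = 8/ΣO = 2.73359.
Si apfu = 0.87529 × 2.73359 = 2.393.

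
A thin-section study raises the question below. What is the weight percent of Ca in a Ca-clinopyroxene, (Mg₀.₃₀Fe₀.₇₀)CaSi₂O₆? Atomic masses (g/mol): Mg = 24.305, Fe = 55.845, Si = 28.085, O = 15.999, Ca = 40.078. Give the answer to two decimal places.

Formula mass = 0.30*24.305 + 0.70*55.845 + 1*40.078 + 2*28.085 + 6*15.999 = 238.625 g/mol, of which 40.078 g is Ca.
So Ca makes up 40.078/238.625 = 0.1680 of the mass, i.e. 16.80%.

16.80 weight percent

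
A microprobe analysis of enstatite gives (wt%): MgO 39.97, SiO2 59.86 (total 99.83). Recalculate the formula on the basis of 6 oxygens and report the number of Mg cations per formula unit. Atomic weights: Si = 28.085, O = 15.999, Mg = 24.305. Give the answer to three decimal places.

MgO (M=40.304): mol = 0.99171; Mg = 0.99171, O = 0.99171.
SiO2 (M=60.083): mol = 0.99629; Si = 0.99629, O = 1.99258.
ΣO = 2.98429; factor = 6/ΣO = 2.01053.
Mg apfu = 0.99171 × 2.01053 = 1.994.

1.994 Mg apfu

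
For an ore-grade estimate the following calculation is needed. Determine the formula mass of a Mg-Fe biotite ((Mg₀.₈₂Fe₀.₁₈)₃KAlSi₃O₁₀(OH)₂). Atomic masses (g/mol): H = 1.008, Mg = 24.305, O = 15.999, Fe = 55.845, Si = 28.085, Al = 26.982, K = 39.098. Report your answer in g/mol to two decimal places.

The formula mass is the sum 2.46(24.305) + 0.54(55.845) + 1(39.098) + 1(26.982) + 3(28.085) + 12(15.999) + 2(1.008).

434.29 g/mol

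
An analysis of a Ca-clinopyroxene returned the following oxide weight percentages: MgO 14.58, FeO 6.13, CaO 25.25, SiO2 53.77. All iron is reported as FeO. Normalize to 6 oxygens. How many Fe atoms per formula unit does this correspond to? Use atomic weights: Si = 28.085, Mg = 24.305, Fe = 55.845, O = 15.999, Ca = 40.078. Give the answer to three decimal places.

MgO (M=40.304): mol = 0.36175; Mg = 0.36175, O = 0.36175.
FeO (M=71.844): mol = 0.08532; Fe = 0.08532, O = 0.08532.
CaO (M=56.077): mol = 0.45027; Ca = 0.45027, O = 0.45027.
SiO2 (M=60.083): mol = 0.89493; Si = 0.89493, O = 1.78986.
ΣO = 2.68720; factor = 6/ΣO = 2.23281.
Fe apfu = 0.08532 × 2.23281 = 0.191.

0.191 Fe apfu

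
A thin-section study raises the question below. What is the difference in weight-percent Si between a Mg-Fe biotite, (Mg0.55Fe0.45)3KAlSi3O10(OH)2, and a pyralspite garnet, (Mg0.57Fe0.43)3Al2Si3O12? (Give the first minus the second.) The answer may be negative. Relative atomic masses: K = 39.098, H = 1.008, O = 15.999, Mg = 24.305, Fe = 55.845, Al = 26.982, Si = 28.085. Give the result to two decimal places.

M((Mg0.55Fe0.45)3KAlSi3O10(OH)2) = 459.833 g/mol, so wt% Si = 84.255/459.833 × 100 = 18.32%.
M((Mg0.57Fe0.43)3Al2Si3O12) = 443.809 g/mol, so wt% Si = 84.255/443.809 × 100 = 18.98%.
18.32 − 18.98 = -0.66 pp.

-0.66 percentage points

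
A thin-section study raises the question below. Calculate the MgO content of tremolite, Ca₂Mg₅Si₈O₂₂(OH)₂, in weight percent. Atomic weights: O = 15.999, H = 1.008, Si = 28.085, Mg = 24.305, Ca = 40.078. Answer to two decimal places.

M(Ca₂Mg₅Si₈O₂₂(OH)₂) = 812.353 g/mol; M(MgO) = 40.304 g/mol.
Moles MgO per formula unit = 5 Mg ÷ 1 = 5.0000.
MgO fraction = (5.0000 × 40.304) / 812.353 = 201.520/812.353 = 0.2481.

24.81 wt%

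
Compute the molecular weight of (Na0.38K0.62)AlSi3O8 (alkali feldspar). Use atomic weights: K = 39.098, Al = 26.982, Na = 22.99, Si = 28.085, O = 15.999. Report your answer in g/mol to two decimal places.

272.21 g/mol

Na: 0.38 × 22.99 = 8.7362
K: 0.62 × 39.098 = 24.2408
Al: 1 × 26.982 = 26.9820
Si: 3 × 28.085 = 84.2550
O: 8 × 15.999 = 127.9920
Summing the contributions gives the formula mass.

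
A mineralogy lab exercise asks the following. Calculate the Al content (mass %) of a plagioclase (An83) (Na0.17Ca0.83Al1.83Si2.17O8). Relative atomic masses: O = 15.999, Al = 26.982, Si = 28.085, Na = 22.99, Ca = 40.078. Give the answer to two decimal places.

Formula mass = 0.17×22.99 + 0.83×40.078 + 1.83×26.982 + 2.17×28.085 + 8×15.999 = 275.487 g/mol, of which 49.377 g is Al.
So Al makes up 49.377/275.487 = 0.1792 of the mass, i.e. 17.92%.

17.92 mass %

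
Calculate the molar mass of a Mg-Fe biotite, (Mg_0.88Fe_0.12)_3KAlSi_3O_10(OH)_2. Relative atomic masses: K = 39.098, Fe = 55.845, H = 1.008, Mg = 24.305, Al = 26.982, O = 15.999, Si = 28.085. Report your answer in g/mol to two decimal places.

428.61 g/mol

Mg: 2.64 × 24.305 = 64.1652
Fe: 0.36 × 55.845 = 20.1042
K: 1 × 39.098 = 39.0980
Al: 1 × 26.982 = 26.9820
Si: 3 × 28.085 = 84.2550
O: 12 × 15.999 = 191.9880
H: 2 × 1.008 = 2.0160
Summing the contributions gives the formula mass.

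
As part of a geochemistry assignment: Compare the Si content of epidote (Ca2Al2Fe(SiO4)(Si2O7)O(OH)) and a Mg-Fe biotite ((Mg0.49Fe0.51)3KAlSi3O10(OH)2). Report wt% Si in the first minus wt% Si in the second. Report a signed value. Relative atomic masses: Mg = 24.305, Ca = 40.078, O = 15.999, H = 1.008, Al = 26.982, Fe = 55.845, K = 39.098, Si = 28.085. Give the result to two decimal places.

-0.66 percentage points

First mineral: 84.255 g Si in 483.215 g formula = 17.44 wt% Si.
Second mineral: 84.255 g Si in 465.510 g formula = 18.10 wt% Si.
17.44% − 18.10% gives a difference of -0.66 percentage points.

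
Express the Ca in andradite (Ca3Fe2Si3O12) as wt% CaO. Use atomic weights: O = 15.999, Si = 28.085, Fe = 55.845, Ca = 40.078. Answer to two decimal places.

33.11 wt%

Formula mass = 508.167 g/mol.
3 Ca → 3.0000 mol CaO per formula unit; M(CaO) = 56.077, so CaO mass = 168.231 g.
168.231/508.167 × 100 = 33.11 wt%.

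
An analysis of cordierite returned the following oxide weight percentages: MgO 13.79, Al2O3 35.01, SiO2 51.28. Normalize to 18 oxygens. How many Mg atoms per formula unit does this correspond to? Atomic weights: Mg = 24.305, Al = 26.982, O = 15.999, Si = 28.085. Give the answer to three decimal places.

13.79 wt% MgO ÷ 40.304 g/mol = 0.34215 mol, giving 0.34215 Mg and 0.34215 O.
35.01 wt% Al2O3 ÷ 101.961 g/mol = 0.34337 mol, giving 0.68674 Al and 1.03011 O.
51.28 wt% SiO2 ÷ 60.083 g/mol = 0.85349 mol, giving 0.85349 Si and 1.70698 O.
Oxygen sums to 3.07924; scaling by 18/3.07924 = 5.84560 puts the formula on 18 O.
Mg: 0.34215 × 5.84560 = 2.000 atoms per formula unit.

2.000 Mg apfu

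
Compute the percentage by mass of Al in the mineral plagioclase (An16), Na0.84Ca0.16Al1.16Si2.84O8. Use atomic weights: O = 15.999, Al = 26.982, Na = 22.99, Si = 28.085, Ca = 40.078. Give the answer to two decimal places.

11.82 wt%

M(Na0.84Ca0.16Al1.16Si2.84O8) = 264.777 g/mol.
Al contributes 1.16 × 26.982 = 31.299 g per mole.
31.299/264.777 = 0.1182 → 11.82%.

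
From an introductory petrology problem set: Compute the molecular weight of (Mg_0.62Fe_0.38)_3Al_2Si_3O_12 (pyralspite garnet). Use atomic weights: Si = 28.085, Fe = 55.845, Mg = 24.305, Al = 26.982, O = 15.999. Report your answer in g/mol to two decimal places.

439.08 g/mol

Mg: 1.86 × 24.305 = 45.2073
Fe: 1.14 × 55.845 = 63.6633
Al: 2 × 26.982 = 53.9640
Si: 3 × 28.085 = 84.2550
O: 12 × 15.999 = 191.9880
Summing the contributions gives the formula mass.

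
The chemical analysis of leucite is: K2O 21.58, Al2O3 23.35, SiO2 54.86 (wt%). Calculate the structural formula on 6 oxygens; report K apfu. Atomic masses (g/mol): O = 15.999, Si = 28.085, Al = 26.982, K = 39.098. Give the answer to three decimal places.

K2O: 21.58/94.195 = 0.22910 mol → 0.45820 mol K, 0.22910 mol O.
Al2O3: 23.35/101.961 = 0.22901 mol → 0.45802 mol Al, 0.68703 mol O.
SiO2: 54.86/60.083 = 0.91307 mol → 0.91307 mol Si, 1.82614 mol O.
Total oxygen = 2.74227 mol. Normalization factor = 6/2.74227 = 2.18797.
K per 6 O = 0.45820 × 2.18797 = 1.003.

1.003 K apfu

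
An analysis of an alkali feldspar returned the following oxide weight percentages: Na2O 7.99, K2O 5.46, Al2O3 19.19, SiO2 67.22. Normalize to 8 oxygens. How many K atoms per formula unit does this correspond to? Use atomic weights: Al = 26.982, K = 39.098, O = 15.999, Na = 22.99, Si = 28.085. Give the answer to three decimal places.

Na2O: 7.99/61.979 = 0.12891 mol → 0.25782 mol Na, 0.12891 mol O.
K2O: 5.46/94.195 = 0.05796 mol → 0.11592 mol K, 0.05796 mol O.
Al2O3: 19.19/101.961 = 0.18821 mol → 0.37642 mol Al, 0.56463 mol O.
SiO2: 67.22/60.083 = 1.11879 mol → 1.11879 mol Si, 2.23758 mol O.
Total oxygen = 2.98908 mol. Normalization factor = 8/2.98908 = 2.67641.
K per 8 O = 0.11592 × 2.67641 = 0.310.

0.310 K apfu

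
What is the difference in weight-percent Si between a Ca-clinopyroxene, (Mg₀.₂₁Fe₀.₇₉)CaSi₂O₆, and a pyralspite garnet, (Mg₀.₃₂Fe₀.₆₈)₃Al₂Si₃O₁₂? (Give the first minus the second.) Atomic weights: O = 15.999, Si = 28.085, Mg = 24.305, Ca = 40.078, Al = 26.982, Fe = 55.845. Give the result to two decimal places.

5.24 percentage points

Si in (Mg₀.₂₁Fe₀.₇₉)CaSi₂O₆: molar mass 241.464 g/mol; 2×28.085 = 56.170 g → 23.26 wt%.
Si in (Mg₀.₃₂Fe₀.₆₈)₃Al₂Si₃O₁₂: molar mass 467.464 g/mol; 3×28.085 = 84.255 g → 18.02 wt%.
Difference = 23.26 − 18.02 = 5.24 percentage points.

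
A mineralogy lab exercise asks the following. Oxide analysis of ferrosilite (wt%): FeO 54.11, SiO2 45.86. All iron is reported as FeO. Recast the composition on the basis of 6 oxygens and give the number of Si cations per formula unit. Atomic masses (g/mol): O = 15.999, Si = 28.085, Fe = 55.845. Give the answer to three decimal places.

2.009 Si apfu

FeO (M=71.844): mol = 0.75316; Fe = 0.75316, O = 0.75316.
SiO2 (M=60.083): mol = 0.76328; Si = 0.76328, O = 1.52656.
ΣO = 2.27972; factor = 6/ΣO = 2.63190.
Si apfu = 0.76328 × 2.63190 = 2.009.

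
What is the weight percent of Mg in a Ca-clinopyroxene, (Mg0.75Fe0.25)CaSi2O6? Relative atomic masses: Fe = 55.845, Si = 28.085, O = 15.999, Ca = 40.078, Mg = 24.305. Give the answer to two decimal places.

8.12 weight percent

M((Mg0.75Fe0.25)CaSi2O6) = 224.432 g/mol.
Mg contributes 0.75 × 24.305 = 18.229 g per mole.
18.229/224.432 = 0.0812 → 8.12%.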